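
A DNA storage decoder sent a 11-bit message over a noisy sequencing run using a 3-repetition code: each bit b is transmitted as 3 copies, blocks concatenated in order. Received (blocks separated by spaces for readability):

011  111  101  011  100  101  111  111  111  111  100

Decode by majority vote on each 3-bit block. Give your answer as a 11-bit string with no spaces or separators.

11110111110

Block 1 (011): 2 ones → 1
Block 2 (111): 3 ones → 1
Block 3 (101): 2 ones → 1
Block 4 (011): 2 ones → 1
Block 5 (100): 1 one → 0
Block 6 (101): 2 ones → 1
Block 7 (111): 3 ones → 1
Block 8 (111): 3 ones → 1
Block 9 (111): 3 ones → 1
Block 10 (111): 3 ones → 1
Block 11 (100): 1 one → 0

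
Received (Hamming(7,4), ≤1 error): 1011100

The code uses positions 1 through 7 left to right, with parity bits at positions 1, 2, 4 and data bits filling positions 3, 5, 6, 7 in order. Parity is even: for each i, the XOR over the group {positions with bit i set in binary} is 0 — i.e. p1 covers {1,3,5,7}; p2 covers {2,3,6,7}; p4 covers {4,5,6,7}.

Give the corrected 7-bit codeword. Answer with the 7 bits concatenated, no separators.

s1 (pos 1,3,5,7): 1⊕1⊕1⊕0 = 1
s2 (pos 2,3,6,7): 0⊕1⊕0⊕0 = 1
s4 (pos 4,5,6,7): 1⊕1⊕0⊕0 = 0
Syndrome s4…s1 = 011 → error at position 3.
Flip position 3: 1011100 → 1001100

1001100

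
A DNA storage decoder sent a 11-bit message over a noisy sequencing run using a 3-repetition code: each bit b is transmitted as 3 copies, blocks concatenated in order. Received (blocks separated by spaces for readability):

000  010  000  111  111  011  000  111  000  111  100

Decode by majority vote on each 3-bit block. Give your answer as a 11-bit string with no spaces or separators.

Block 1 (000): 0 ones → 0
Block 2 (010): 1 one → 0
Block 3 (000): 0 ones → 0
Block 4 (111): 3 ones → 1
Block 5 (111): 3 ones → 1
Block 6 (011): 2 ones → 1
Block 7 (000): 0 ones → 0
Block 8 (111): 3 ones → 1
Block 9 (000): 0 ones → 0
Block 10 (111): 3 ones → 1
Block 11 (100): 1 one → 0

00011101010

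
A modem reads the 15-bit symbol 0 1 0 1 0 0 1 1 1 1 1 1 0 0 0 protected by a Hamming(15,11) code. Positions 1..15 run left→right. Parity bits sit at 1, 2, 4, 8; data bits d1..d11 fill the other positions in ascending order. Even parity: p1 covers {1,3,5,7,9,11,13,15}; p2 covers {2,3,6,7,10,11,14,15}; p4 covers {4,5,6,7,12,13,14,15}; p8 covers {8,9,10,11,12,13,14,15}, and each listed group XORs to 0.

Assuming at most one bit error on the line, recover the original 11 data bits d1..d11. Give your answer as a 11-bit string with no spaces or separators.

00011111100

s1 (pos 1,3,5,7,9,11,13,15): 0⊕0⊕0⊕1⊕1⊕1⊕0⊕0 = 1
s2 (pos 2,3,6,7,10,11,14,15): 1⊕0⊕0⊕1⊕1⊕1⊕0⊕0 = 0
s4 (pos 4,5,6,7,12,13,14,15): 1⊕0⊕0⊕1⊕1⊕0⊕0⊕0 = 1
s8 (pos 8,9,10,11,12,13,14,15): 1⊕1⊕1⊕1⊕1⊕0⊕0⊕0 = 1
Syndrome s8…s1 = 1101 → error at position 13.
Flip position 13: 010100111111000 → 010100111111100
Read data bits from positions 3,5,6,7,9,10,11,12,13,14,15: 00011111100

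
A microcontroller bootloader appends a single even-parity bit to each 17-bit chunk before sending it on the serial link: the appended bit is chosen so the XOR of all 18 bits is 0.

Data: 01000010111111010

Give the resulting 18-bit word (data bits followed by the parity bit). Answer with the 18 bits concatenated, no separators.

010000101111110101

XOR of the 17 data bits: 0⊕1⊕0⊕0⊕0⊕0⊕1⊕0⊕1⊕1⊕1⊕1⊕1⊕1⊕0⊕1⊕0 = 1
Parity bit = 1 (so all 18 bits XOR to 0).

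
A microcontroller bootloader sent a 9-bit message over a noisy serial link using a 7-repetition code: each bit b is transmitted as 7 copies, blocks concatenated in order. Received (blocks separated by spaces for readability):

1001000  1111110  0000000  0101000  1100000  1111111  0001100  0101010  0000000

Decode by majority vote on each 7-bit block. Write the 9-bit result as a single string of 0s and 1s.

Block 1 (1001000): 2 ones → 0
Block 2 (1111110): 6 ones → 1
Block 3 (0000000): 0 ones → 0
Block 4 (0101000): 2 ones → 0
Block 5 (1100000): 2 ones → 0
Block 6 (1111111): 7 ones → 1
Block 7 (0001100): 2 ones → 0
Block 8 (0101010): 3 ones → 0
Block 9 (0000000): 0 ones → 0

010001000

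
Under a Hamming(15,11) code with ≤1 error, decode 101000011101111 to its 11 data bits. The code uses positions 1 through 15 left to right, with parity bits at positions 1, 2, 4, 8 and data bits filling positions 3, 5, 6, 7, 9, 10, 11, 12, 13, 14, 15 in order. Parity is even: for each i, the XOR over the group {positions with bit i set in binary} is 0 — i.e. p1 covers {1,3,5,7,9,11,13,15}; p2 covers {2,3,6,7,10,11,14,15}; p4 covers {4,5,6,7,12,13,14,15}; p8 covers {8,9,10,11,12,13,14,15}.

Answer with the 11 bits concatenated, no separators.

10000101111

s1 (pos 1,3,5,7,9,11,13,15): 1⊕1⊕0⊕0⊕1⊕0⊕1⊕1 = 1
s2 (pos 2,3,6,7,10,11,14,15): 0⊕1⊕0⊕0⊕1⊕0⊕1⊕1 = 0
s4 (pos 4,5,6,7,12,13,14,15): 0⊕0⊕0⊕0⊕1⊕1⊕1⊕1 = 0
s8 (pos 8,9,10,11,12,13,14,15): 1⊕1⊕1⊕0⊕1⊕1⊕1⊕1 = 1
Syndrome s8…s1 = 1001 → error at position 9.
Flip position 9: 101000011101111 → 101000010101111
Read data bits from positions 3,5,6,7,9,10,11,12,13,14,15: 10000101111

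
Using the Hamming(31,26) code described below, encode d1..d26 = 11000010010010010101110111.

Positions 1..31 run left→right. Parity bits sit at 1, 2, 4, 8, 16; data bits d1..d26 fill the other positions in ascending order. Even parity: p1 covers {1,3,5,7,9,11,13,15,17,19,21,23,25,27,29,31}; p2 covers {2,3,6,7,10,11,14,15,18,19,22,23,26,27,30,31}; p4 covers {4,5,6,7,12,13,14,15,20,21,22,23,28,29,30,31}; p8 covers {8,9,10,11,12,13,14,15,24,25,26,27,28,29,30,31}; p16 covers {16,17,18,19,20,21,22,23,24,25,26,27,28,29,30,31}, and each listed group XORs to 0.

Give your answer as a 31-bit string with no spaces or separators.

1111100000100101010010101110111

Place data at non-parity positions: p1 p2 1 p4 1 0 0 p8 0 0 1 0 0 1 0 p16 0 1 0 0 1 0 1 0 1 1 1 0 1 1 1
p1 (pos 1,3,5,7,9,11,13,15,17,19,21,23,25,27,29,31): XOR of data positions = 1⊕1⊕0⊕0⊕1⊕0⊕0⊕0⊕0⊕1⊕1⊕1⊕1⊕1⊕1 = 1
p2 (pos 2,3,6,7,10,11,14,15,18,19,22,23,26,27,30,31): XOR of data positions = 1⊕0⊕0⊕0⊕1⊕1⊕0⊕1⊕0⊕0⊕1⊕1⊕1⊕1⊕1 = 1
p4 (pos 4,5,6,7,12,13,14,15,20,21,22,23,28,29,30,31): XOR of data positions = 1⊕0⊕0⊕0⊕0⊕1⊕0⊕0⊕1⊕0⊕1⊕0⊕1⊕1⊕1 = 1
p8 (pos 8,9,10,11,12,13,14,15,24,25,26,27,28,29,30,31): XOR of data positions = 0⊕0⊕1⊕0⊕0⊕1⊕0⊕0⊕1⊕1⊕1⊕0⊕1⊕1⊕1 = 0
p16 (pos 16,17,18,19,20,21,22,23,24,25,26,27,28,29,30,31): XOR of data positions = 0⊕1⊕0⊕0⊕1⊕0⊕1⊕0⊕1⊕1⊕1⊕0⊕1⊕1⊕1 = 1
Codeword: 1111100000100101010010101110111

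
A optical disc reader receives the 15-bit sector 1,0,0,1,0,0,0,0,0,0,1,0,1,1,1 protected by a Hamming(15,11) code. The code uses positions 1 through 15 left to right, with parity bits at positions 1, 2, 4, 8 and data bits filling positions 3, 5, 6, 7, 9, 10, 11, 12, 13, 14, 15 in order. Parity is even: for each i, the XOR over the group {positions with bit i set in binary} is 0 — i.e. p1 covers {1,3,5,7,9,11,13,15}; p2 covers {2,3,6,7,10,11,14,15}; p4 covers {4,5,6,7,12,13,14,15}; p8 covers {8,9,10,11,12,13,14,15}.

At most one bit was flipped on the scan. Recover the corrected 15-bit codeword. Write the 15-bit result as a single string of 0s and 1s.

s1 (pos 1,3,5,7,9,11,13,15): 1⊕0⊕0⊕0⊕0⊕1⊕1⊕1 = 0
s2 (pos 2,3,6,7,10,11,14,15): 0⊕0⊕0⊕0⊕0⊕1⊕1⊕1 = 1
s4 (pos 4,5,6,7,12,13,14,15): 1⊕0⊕0⊕0⊕0⊕1⊕1⊕1 = 0
s8 (pos 8,9,10,11,12,13,14,15): 0⊕0⊕0⊕1⊕0⊕1⊕1⊕1 = 0
Syndrome s8…s1 = 0010 → error at position 2.
Flip position 2: 100100000010111 → 110100000010111

110100000010111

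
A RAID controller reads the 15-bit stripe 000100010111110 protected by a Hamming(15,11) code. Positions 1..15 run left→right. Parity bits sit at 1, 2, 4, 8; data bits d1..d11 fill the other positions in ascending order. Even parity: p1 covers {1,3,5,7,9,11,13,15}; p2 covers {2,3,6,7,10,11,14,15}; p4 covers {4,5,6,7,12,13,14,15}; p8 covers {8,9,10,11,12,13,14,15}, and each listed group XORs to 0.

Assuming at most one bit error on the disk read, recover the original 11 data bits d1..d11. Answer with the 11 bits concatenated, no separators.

s1 (pos 1,3,5,7,9,11,13,15): 0⊕0⊕0⊕0⊕0⊕1⊕1⊕0 = 0
s2 (pos 2,3,6,7,10,11,14,15): 0⊕0⊕0⊕0⊕1⊕1⊕1⊕0 = 1
s4 (pos 4,5,6,7,12,13,14,15): 1⊕0⊕0⊕0⊕1⊕1⊕1⊕0 = 0
s8 (pos 8,9,10,11,12,13,14,15): 1⊕0⊕1⊕1⊕1⊕1⊕1⊕0 = 0
Syndrome s8…s1 = 0010 → error at position 2.
Flip position 2: 000100010111110 → 010100010111110
Read data bits from positions 3,5,6,7,9,10,11,12,13,14,15: 00000111110

00000111110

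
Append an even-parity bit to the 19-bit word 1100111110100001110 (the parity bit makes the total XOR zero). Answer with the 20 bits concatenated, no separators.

11001111101000011101

XOR of the 19 data bits: 1⊕1⊕0⊕0⊕1⊕1⊕1⊕1⊕1⊕0⊕1⊕0⊕0⊕0⊕0⊕1⊕1⊕1⊕0 = 1
Parity bit = 1 (so all 20 bits XOR to 0).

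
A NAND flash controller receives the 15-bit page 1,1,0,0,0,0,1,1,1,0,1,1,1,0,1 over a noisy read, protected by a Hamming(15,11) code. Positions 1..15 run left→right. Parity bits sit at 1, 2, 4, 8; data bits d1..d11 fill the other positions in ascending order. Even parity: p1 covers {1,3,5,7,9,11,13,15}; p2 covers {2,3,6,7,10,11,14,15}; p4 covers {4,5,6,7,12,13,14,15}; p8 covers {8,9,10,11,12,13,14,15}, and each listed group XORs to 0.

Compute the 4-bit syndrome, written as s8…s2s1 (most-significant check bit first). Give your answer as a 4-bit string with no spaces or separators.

0000

s1 (pos 1,3,5,7,9,11,13,15): 1⊕0⊕0⊕1⊕1⊕1⊕1⊕1 = 0
s2 (pos 2,3,6,7,10,11,14,15): 1⊕0⊕0⊕1⊕0⊕1⊕0⊕1 = 0
s4 (pos 4,5,6,7,12,13,14,15): 0⊕0⊕0⊕1⊕1⊕1⊕0⊕1 = 0
s8 (pos 8,9,10,11,12,13,14,15): 1⊕1⊕0⊕1⊕1⊕1⊕0⊕1 = 0
Syndrome s8…s1 = 0000 → no error.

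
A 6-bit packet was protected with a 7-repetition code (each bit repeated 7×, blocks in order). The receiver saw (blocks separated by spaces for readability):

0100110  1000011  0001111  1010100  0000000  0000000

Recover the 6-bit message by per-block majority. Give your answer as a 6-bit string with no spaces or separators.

001000

Block 1 (0100110): 3 ones → 0
Block 2 (1000011): 3 ones → 0
Block 3 (0001111): 4 ones → 1
Block 4 (1010100): 3 ones → 0
Block 5 (0000000): 0 ones → 0
Block 6 (0000000): 0 ones → 0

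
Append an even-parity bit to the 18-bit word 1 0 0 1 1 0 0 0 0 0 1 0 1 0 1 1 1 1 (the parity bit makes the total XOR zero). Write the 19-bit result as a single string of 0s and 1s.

1001100000101011111

XOR of the 18 data bits: 1⊕0⊕0⊕1⊕1⊕0⊕0⊕0⊕0⊕0⊕1⊕0⊕1⊕0⊕1⊕1⊕1⊕1 = 1
Parity bit = 1 (so all 19 bits XOR to 0).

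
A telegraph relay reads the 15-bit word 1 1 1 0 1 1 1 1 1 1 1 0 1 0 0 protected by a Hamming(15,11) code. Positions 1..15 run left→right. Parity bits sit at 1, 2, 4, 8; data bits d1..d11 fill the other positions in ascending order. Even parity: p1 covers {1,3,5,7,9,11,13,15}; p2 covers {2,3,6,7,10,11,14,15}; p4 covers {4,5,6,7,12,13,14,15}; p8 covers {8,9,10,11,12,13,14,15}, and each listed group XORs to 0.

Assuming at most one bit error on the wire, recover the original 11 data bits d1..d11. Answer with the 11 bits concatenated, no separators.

s1 (pos 1,3,5,7,9,11,13,15): 1⊕1⊕1⊕1⊕1⊕1⊕1⊕0 = 1
s2 (pos 2,3,6,7,10,11,14,15): 1⊕1⊕1⊕1⊕1⊕1⊕0⊕0 = 0
s4 (pos 4,5,6,7,12,13,14,15): 0⊕1⊕1⊕1⊕0⊕1⊕0⊕0 = 0
s8 (pos 8,9,10,11,12,13,14,15): 1⊕1⊕1⊕1⊕0⊕1⊕0⊕0 = 1
Syndrome s8…s1 = 1001 → error at position 9.
Flip position 9: 111011111110100 → 111011110110100
Read data bits from positions 3,5,6,7,9,10,11,12,13,14,15: 11110110100

11110110100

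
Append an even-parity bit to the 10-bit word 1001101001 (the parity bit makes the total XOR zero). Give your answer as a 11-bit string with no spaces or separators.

10011010011

XOR of the 10 data bits: 1⊕0⊕0⊕1⊕1⊕0⊕1⊕0⊕0⊕1 = 1
Parity bit = 1 (so all 11 bits XOR to 0).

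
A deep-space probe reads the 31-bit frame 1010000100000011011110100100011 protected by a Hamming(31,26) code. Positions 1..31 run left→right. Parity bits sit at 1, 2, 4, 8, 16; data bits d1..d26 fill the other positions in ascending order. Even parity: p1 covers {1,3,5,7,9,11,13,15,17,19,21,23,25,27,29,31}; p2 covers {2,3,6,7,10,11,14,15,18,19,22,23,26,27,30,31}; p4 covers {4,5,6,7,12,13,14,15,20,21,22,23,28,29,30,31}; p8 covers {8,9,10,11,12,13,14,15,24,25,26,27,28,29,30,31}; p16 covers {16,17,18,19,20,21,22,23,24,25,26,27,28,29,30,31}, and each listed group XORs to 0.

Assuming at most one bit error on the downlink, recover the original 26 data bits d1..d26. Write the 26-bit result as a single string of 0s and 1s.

s1 (pos 1,3,5,7,9,11,13,15,17,19,21,23,25,27,29,31): 1⊕1⊕0⊕0⊕0⊕0⊕0⊕1⊕0⊕1⊕1⊕1⊕0⊕0⊕0⊕1 = 1
s2 (pos 2,3,6,7,10,11,14,15,18,19,22,23,26,27,30,31): 0⊕1⊕0⊕0⊕0⊕0⊕0⊕1⊕1⊕1⊕0⊕1⊕1⊕0⊕1⊕1 = 0
s4 (pos 4,5,6,7,12,13,14,15,20,21,22,23,28,29,30,31): 0⊕0⊕0⊕0⊕0⊕0⊕0⊕1⊕1⊕1⊕0⊕1⊕0⊕0⊕1⊕1 = 0
s8 (pos 8,9,10,11,12,13,14,15,24,25,26,27,28,29,30,31): 1⊕0⊕0⊕0⊕0⊕0⊕0⊕1⊕0⊕0⊕1⊕0⊕0⊕0⊕1⊕1 = 1
s16 (pos 16,17,18,19,20,21,22,23,24,25,26,27,28,29,30,31): 1⊕0⊕1⊕1⊕1⊕1⊕0⊕1⊕0⊕0⊕1⊕0⊕0⊕0⊕1⊕1 = 1
Syndrome s16…s1 = 11001 → error at position 25.
Flip position 25: 1010000100000011011110100100011 → 1010000100000011011110101100011
Read data bits from positions 3,5,6,7,9,10,11,12,13,14,15,17,18,19,20,21,22,23,24,25,26,27,28,29,30,31: 10000000001011110101100011

10000000001011110101100011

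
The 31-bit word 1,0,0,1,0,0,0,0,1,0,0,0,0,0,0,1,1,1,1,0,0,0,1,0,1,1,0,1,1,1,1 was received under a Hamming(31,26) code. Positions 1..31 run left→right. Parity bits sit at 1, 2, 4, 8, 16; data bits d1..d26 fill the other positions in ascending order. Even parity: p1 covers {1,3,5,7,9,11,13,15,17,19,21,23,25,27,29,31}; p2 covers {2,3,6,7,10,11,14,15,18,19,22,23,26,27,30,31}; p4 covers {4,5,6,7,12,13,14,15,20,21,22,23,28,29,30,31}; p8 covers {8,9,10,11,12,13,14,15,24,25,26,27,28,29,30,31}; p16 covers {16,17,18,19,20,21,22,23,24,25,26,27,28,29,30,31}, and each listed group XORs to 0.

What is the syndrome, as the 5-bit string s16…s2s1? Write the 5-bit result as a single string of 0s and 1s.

s1 (pos 1,3,5,7,9,11,13,15,17,19,21,23,25,27,29,31): 1⊕0⊕0⊕0⊕1⊕0⊕0⊕0⊕1⊕1⊕0⊕1⊕1⊕0⊕1⊕1 = 0
s2 (pos 2,3,6,7,10,11,14,15,18,19,22,23,26,27,30,31): 0⊕0⊕0⊕0⊕0⊕0⊕0⊕0⊕1⊕1⊕0⊕1⊕1⊕0⊕1⊕1 = 0
s4 (pos 4,5,6,7,12,13,14,15,20,21,22,23,28,29,30,31): 1⊕0⊕0⊕0⊕0⊕0⊕0⊕0⊕0⊕0⊕0⊕1⊕1⊕1⊕1⊕1 = 0
s8 (pos 8,9,10,11,12,13,14,15,24,25,26,27,28,29,30,31): 0⊕1⊕0⊕0⊕0⊕0⊕0⊕0⊕0⊕1⊕1⊕0⊕1⊕1⊕1⊕1 = 1
s16 (pos 16,17,18,19,20,21,22,23,24,25,26,27,28,29,30,31): 1⊕1⊕1⊕1⊕0⊕0⊕0⊕1⊕0⊕1⊕1⊕0⊕1⊕1⊕1⊕1 = 1
Syndrome s16…s1 = 11000 → error at position 24.

11000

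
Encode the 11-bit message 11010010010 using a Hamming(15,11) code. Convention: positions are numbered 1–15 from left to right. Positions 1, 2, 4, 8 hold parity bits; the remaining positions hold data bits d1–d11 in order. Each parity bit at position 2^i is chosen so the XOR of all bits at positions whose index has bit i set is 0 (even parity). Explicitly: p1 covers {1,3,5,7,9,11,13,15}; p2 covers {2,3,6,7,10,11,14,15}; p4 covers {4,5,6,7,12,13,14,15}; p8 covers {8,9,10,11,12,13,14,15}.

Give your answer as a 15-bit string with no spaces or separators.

001110100010010

Place data at non-parity positions: p1 p2 1 p4 1 0 1 p8 0 0 1 0 0 1 0
p1 (pos 1,3,5,7,9,11,13,15): XOR of data positions = 1⊕1⊕1⊕0⊕1⊕0⊕0 = 0
p2 (pos 2,3,6,7,10,11,14,15): XOR of data positions = 1⊕0⊕1⊕0⊕1⊕1⊕0 = 0
p4 (pos 4,5,6,7,12,13,14,15): XOR of data positions = 1⊕0⊕1⊕0⊕0⊕1⊕0 = 1
p8 (pos 8,9,10,11,12,13,14,15): XOR of data positions = 0⊕0⊕1⊕0⊕0⊕1⊕0 = 0
Codeword: 001110100010010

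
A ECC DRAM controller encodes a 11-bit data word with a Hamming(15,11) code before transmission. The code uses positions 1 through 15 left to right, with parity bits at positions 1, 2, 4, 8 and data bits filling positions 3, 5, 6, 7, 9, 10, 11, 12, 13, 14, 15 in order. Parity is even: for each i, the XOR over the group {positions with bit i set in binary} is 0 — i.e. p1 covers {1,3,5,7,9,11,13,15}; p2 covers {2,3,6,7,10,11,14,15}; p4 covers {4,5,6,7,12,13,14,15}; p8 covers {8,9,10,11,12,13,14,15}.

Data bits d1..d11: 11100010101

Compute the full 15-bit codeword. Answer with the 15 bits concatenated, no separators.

101011010010101

Place data at non-parity positions: p1 p2 1 p4 1 1 0 p8 0 0 1 0 1 0 1
p1 (pos 1,3,5,7,9,11,13,15): XOR of data positions = 1⊕1⊕0⊕0⊕1⊕1⊕1 = 1
p2 (pos 2,3,6,7,10,11,14,15): XOR of data positions = 1⊕1⊕0⊕0⊕1⊕0⊕1 = 0
p4 (pos 4,5,6,7,12,13,14,15): XOR of data positions = 1⊕1⊕0⊕0⊕1⊕0⊕1 = 0
p8 (pos 8,9,10,11,12,13,14,15): XOR of data positions = 0⊕0⊕1⊕0⊕1⊕0⊕1 = 1
Codeword: 101011010010101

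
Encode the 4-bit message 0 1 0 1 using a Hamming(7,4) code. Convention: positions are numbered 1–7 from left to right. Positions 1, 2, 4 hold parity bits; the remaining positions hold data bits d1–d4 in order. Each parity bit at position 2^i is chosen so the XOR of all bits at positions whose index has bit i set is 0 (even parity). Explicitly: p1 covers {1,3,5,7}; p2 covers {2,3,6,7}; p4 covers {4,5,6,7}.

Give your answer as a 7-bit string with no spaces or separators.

0100101

Place data at non-parity positions: p1 p2 0 p4 1 0 1
p1 (pos 1,3,5,7): XOR of data positions = 0⊕1⊕1 = 0
p2 (pos 2,3,6,7): XOR of data positions = 0⊕0⊕1 = 1
p4 (pos 4,5,6,7): XOR of data positions = 1⊕0⊕1 = 0
Codeword: 0100101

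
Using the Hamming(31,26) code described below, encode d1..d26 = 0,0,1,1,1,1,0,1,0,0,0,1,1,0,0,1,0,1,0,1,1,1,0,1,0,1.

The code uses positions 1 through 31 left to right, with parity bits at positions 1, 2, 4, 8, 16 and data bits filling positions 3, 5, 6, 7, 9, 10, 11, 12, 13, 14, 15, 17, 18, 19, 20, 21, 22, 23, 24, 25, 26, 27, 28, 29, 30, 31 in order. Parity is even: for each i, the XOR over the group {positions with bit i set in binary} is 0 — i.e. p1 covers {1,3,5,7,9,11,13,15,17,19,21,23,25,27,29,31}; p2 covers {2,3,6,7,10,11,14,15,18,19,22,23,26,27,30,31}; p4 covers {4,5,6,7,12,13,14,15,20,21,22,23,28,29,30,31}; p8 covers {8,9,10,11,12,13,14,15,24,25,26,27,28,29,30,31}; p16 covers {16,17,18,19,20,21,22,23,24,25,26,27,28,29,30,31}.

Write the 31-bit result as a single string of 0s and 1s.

Place data at non-parity positions: p1 p2 0 p4 0 1 1 p8 1 1 0 1 0 0 0 p16 1 1 0 0 1 0 1 0 1 1 1 0 1 0 1
p1 (pos 1,3,5,7,9,11,13,15,17,19,21,23,25,27,29,31): XOR of data positions = 0⊕0⊕1⊕1⊕0⊕0⊕0⊕1⊕0⊕1⊕1⊕1⊕1⊕1⊕1 = 1
p2 (pos 2,3,6,7,10,11,14,15,18,19,22,23,26,27,30,31): XOR of data positions = 0⊕1⊕1⊕1⊕0⊕0⊕0⊕1⊕0⊕0⊕1⊕1⊕1⊕0⊕1 = 0
p4 (pos 4,5,6,7,12,13,14,15,20,21,22,23,28,29,30,31): XOR of data positions = 0⊕1⊕1⊕1⊕0⊕0⊕0⊕0⊕1⊕0⊕1⊕0⊕1⊕0⊕1 = 1
p8 (pos 8,9,10,11,12,13,14,15,24,25,26,27,28,29,30,31): XOR of data positions = 1⊕1⊕0⊕1⊕0⊕0⊕0⊕0⊕1⊕1⊕1⊕0⊕1⊕0⊕1 = 0
p16 (pos 16,17,18,19,20,21,22,23,24,25,26,27,28,29,30,31): XOR of data positions = 1⊕1⊕0⊕0⊕1⊕0⊕1⊕0⊕1⊕1⊕1⊕0⊕1⊕0⊕1 = 1
Codeword: 1001011011010001110010101110101

1001011011010001110010101110101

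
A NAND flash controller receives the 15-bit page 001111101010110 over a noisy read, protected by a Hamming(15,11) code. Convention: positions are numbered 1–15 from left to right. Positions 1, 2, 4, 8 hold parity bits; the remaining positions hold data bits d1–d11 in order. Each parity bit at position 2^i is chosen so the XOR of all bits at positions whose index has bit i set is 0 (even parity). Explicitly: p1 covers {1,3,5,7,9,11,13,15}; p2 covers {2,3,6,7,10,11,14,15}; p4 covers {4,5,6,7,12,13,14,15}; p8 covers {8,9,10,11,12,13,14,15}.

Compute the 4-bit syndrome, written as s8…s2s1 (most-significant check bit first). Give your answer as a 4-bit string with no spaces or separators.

s1 (pos 1,3,5,7,9,11,13,15): 0⊕1⊕1⊕1⊕1⊕1⊕1⊕0 = 0
s2 (pos 2,3,6,7,10,11,14,15): 0⊕1⊕1⊕1⊕0⊕1⊕1⊕0 = 1
s4 (pos 4,5,6,7,12,13,14,15): 1⊕1⊕1⊕1⊕0⊕1⊕1⊕0 = 0
s8 (pos 8,9,10,11,12,13,14,15): 0⊕1⊕0⊕1⊕0⊕1⊕1⊕0 = 0
Syndrome s8…s1 = 0010 → error at position 2.

0010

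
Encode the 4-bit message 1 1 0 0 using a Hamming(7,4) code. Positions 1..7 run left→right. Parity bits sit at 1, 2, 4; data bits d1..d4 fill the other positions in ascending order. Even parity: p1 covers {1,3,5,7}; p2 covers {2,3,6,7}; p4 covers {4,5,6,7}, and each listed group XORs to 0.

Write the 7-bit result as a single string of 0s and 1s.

Place data at non-parity positions: p1 p2 1 p4 1 0 0
p1 (pos 1,3,5,7): XOR of data positions = 1⊕1⊕0 = 0
p2 (pos 2,3,6,7): XOR of data positions = 1⊕0⊕0 = 1
p4 (pos 4,5,6,7): XOR of data positions = 1⊕0⊕0 = 1
Codeword: 0111100

0111100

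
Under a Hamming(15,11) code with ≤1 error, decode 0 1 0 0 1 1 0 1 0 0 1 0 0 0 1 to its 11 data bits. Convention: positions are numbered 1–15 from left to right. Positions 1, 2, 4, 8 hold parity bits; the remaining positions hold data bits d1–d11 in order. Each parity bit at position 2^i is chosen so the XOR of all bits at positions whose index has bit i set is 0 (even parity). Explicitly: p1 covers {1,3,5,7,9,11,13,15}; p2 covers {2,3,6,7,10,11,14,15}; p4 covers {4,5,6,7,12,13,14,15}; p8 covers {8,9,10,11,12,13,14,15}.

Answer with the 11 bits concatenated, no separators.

01100010101

s1 (pos 1,3,5,7,9,11,13,15): 0⊕0⊕1⊕0⊕0⊕1⊕0⊕1 = 1
s2 (pos 2,3,6,7,10,11,14,15): 1⊕0⊕1⊕0⊕0⊕1⊕0⊕1 = 0
s4 (pos 4,5,6,7,12,13,14,15): 0⊕1⊕1⊕0⊕0⊕0⊕0⊕1 = 1
s8 (pos 8,9,10,11,12,13,14,15): 1⊕0⊕0⊕1⊕0⊕0⊕0⊕1 = 1
Syndrome s8…s1 = 1101 → error at position 13.
Flip position 13: 010011010010001 → 010011010010101
Read data bits from positions 3,5,6,7,9,10,11,12,13,14,15: 01100010101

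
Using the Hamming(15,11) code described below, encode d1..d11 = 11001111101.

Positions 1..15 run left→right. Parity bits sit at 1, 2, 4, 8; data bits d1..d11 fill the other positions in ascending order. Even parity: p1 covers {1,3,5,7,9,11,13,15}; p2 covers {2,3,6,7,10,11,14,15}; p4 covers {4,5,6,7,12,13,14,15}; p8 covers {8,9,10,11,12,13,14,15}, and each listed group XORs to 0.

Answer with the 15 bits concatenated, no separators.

001010001111101

Place data at non-parity positions: p1 p2 1 p4 1 0 0 p8 1 1 1 1 1 0 1
p1 (pos 1,3,5,7,9,11,13,15): XOR of data positions = 1⊕1⊕0⊕1⊕1⊕1⊕1 = 0
p2 (pos 2,3,6,7,10,11,14,15): XOR of data positions = 1⊕0⊕0⊕1⊕1⊕0⊕1 = 0
p4 (pos 4,5,6,7,12,13,14,15): XOR of data positions = 1⊕0⊕0⊕1⊕1⊕0⊕1 = 0
p8 (pos 8,9,10,11,12,13,14,15): XOR of data positions = 1⊕1⊕1⊕1⊕1⊕0⊕1 = 0
Codeword: 001010001111101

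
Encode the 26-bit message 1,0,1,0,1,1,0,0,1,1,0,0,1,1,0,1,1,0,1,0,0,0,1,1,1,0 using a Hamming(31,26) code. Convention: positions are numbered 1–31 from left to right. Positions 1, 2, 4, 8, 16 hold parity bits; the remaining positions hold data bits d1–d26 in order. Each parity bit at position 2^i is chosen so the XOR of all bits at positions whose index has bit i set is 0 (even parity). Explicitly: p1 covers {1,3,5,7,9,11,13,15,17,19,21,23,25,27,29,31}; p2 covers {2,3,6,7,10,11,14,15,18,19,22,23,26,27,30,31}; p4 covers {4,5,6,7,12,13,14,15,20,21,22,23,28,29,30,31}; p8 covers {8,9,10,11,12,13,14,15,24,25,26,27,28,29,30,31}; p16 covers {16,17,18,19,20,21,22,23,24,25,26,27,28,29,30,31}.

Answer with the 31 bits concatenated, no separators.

0010010011001100011011010001110

Place data at non-parity positions: p1 p2 1 p4 0 1 0 p8 1 1 0 0 1 1 0 p16 0 1 1 0 1 1 0 1 0 0 0 1 1 1 0
p1 (pos 1,3,5,7,9,11,13,15,17,19,21,23,25,27,29,31): XOR of data positions = 1⊕0⊕0⊕1⊕0⊕1⊕0⊕0⊕1⊕1⊕0⊕0⊕0⊕1⊕0 = 0
p2 (pos 2,3,6,7,10,11,14,15,18,19,22,23,26,27,30,31): XOR of data positions = 1⊕1⊕0⊕1⊕0⊕1⊕0⊕1⊕1⊕1⊕0⊕0⊕0⊕1⊕0 = 0
p4 (pos 4,5,6,7,12,13,14,15,20,21,22,23,28,29,30,31): XOR of data positions = 0⊕1⊕0⊕0⊕1⊕1⊕0⊕0⊕1⊕1⊕0⊕1⊕1⊕1⊕0 = 0
p8 (pos 8,9,10,11,12,13,14,15,24,25,26,27,28,29,30,31): XOR of data positions = 1⊕1⊕0⊕0⊕1⊕1⊕0⊕1⊕0⊕0⊕0⊕1⊕1⊕1⊕0 = 0
p16 (pos 16,17,18,19,20,21,22,23,24,25,26,27,28,29,30,31): XOR of data positions = 0⊕1⊕1⊕0⊕1⊕1⊕0⊕1⊕0⊕0⊕0⊕1⊕1⊕1⊕0 = 0
Codeword: 0010010011001100011011010001110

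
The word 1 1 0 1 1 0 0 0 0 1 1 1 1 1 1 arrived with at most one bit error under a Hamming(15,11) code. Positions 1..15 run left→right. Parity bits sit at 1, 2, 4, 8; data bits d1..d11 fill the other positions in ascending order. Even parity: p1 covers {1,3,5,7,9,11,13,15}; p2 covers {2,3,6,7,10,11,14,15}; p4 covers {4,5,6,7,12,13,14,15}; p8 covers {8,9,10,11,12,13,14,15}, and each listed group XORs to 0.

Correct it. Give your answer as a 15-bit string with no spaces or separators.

111110000111111

s1 (pos 1,3,5,7,9,11,13,15): 1⊕0⊕1⊕0⊕0⊕1⊕1⊕1 = 1
s2 (pos 2,3,6,7,10,11,14,15): 1⊕0⊕0⊕0⊕1⊕1⊕1⊕1 = 1
s4 (pos 4,5,6,7,12,13,14,15): 1⊕1⊕0⊕0⊕1⊕1⊕1⊕1 = 0
s8 (pos 8,9,10,11,12,13,14,15): 0⊕0⊕1⊕1⊕1⊕1⊕1⊕1 = 0
Syndrome s8…s1 = 0011 → error at position 3.
Flip position 3: 110110000111111 → 111110000111111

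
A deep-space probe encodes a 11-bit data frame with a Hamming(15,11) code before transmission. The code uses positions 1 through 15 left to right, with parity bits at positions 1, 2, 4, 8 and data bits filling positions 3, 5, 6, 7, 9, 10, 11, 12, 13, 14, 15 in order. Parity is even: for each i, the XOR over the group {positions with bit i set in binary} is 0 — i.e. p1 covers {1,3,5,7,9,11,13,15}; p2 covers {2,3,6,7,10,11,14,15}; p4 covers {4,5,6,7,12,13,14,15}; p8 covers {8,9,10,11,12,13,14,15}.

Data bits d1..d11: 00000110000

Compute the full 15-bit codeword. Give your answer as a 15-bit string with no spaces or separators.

Place data at non-parity positions: p1 p2 0 p4 0 0 0 p8 0 1 1 0 0 0 0
p1 (pos 1,3,5,7,9,11,13,15): XOR of data positions = 0⊕0⊕0⊕0⊕1⊕0⊕0 = 1
p2 (pos 2,3,6,7,10,11,14,15): XOR of data positions = 0⊕0⊕0⊕1⊕1⊕0⊕0 = 0
p4 (pos 4,5,6,7,12,13,14,15): XOR of data positions = 0⊕0⊕0⊕0⊕0⊕0⊕0 = 0
p8 (pos 8,9,10,11,12,13,14,15): XOR of data positions = 0⊕1⊕1⊕0⊕0⊕0⊕0 = 0
Codeword: 100000000110000

100000000110000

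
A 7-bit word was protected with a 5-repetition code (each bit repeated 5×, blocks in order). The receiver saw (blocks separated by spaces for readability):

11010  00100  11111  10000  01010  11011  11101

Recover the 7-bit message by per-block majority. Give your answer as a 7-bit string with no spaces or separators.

Block 1 (11010): 3 ones → 1
Block 2 (00100): 1 one → 0
Block 3 (11111): 5 ones → 1
Block 4 (10000): 1 one → 0
Block 5 (01010): 2 ones → 0
Block 6 (11011): 4 ones → 1
Block 7 (11101): 4 ones → 1

1010011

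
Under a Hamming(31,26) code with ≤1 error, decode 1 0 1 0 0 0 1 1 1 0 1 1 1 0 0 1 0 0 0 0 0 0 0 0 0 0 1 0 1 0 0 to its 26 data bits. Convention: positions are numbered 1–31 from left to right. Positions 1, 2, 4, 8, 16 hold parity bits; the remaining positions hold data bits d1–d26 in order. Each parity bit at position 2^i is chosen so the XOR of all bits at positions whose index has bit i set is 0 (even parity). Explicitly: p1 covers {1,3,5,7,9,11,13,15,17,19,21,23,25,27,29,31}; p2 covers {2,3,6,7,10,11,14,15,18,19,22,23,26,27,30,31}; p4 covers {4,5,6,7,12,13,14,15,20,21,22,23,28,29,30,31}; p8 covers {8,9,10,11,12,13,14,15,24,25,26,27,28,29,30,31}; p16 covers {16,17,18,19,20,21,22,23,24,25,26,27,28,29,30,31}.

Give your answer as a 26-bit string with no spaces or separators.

s1 (pos 1,3,5,7,9,11,13,15,17,19,21,23,25,27,29,31): 1⊕1⊕0⊕1⊕1⊕1⊕1⊕0⊕0⊕0⊕0⊕0⊕0⊕1⊕1⊕0 = 0
s2 (pos 2,3,6,7,10,11,14,15,18,19,22,23,26,27,30,31): 0⊕1⊕0⊕1⊕0⊕1⊕0⊕0⊕0⊕0⊕0⊕0⊕0⊕1⊕0⊕0 = 0
s4 (pos 4,5,6,7,12,13,14,15,20,21,22,23,28,29,30,31): 0⊕0⊕0⊕1⊕1⊕1⊕0⊕0⊕0⊕0⊕0⊕0⊕0⊕1⊕0⊕0 = 0
s8 (pos 8,9,10,11,12,13,14,15,24,25,26,27,28,29,30,31): 1⊕1⊕0⊕1⊕1⊕1⊕0⊕0⊕0⊕0⊕0⊕1⊕0⊕1⊕0⊕0 = 1
s16 (pos 16,17,18,19,20,21,22,23,24,25,26,27,28,29,30,31): 1⊕0⊕0⊕0⊕0⊕0⊕0⊕0⊕0⊕0⊕0⊕1⊕0⊕1⊕0⊕0 = 1
Syndrome s16…s1 = 11000 → error at position 24.
Flip position 24: 1010001110111001000000000010100 → 1010001110111001000000010010100
Read data bits from positions 3,5,6,7,9,10,11,12,13,14,15,17,18,19,20,21,22,23,24,25,26,27,28,29,30,31: 10011011100000000010010100

10011011100000000010010100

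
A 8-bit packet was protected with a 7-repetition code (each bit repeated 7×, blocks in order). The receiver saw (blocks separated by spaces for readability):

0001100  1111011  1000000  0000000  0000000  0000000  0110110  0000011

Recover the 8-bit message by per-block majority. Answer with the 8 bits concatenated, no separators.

Block 1 (0001100): 2 ones → 0
Block 2 (1111011): 6 ones → 1
Block 3 (1000000): 1 one → 0
Block 4 (0000000): 0 ones → 0
Block 5 (0000000): 0 ones → 0
Block 6 (0000000): 0 ones → 0
Block 7 (0110110): 4 ones → 1
Block 8 (0000011): 2 ones → 0

01000010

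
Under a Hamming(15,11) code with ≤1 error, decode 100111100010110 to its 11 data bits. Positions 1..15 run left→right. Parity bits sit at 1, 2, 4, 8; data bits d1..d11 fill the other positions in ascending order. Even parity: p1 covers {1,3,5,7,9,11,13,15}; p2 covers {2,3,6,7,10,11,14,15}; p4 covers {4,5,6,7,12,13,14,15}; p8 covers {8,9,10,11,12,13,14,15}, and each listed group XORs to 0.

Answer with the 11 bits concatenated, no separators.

01111010110

s1 (pos 1,3,5,7,9,11,13,15): 1⊕0⊕1⊕1⊕0⊕1⊕1⊕0 = 1
s2 (pos 2,3,6,7,10,11,14,15): 0⊕0⊕1⊕1⊕0⊕1⊕1⊕0 = 0
s4 (pos 4,5,6,7,12,13,14,15): 1⊕1⊕1⊕1⊕0⊕1⊕1⊕0 = 0
s8 (pos 8,9,10,11,12,13,14,15): 0⊕0⊕0⊕1⊕0⊕1⊕1⊕0 = 1
Syndrome s8…s1 = 1001 → error at position 9.
Flip position 9: 100111100010110 → 100111101010110
Read data bits from positions 3,5,6,7,9,10,11,12,13,14,15: 01111010110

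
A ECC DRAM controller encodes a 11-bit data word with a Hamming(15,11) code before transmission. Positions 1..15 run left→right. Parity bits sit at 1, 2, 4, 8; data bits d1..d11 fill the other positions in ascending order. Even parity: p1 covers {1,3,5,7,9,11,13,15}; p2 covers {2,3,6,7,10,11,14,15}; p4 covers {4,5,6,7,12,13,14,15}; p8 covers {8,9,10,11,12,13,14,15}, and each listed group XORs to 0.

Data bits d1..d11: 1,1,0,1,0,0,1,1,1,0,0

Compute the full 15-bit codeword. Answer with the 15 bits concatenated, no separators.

111010110011100

Place data at non-parity positions: p1 p2 1 p4 1 0 1 p8 0 0 1 1 1 0 0
p1 (pos 1,3,5,7,9,11,13,15): XOR of data positions = 1⊕1⊕1⊕0⊕1⊕1⊕0 = 1
p2 (pos 2,3,6,7,10,11,14,15): XOR of data positions = 1⊕0⊕1⊕0⊕1⊕0⊕0 = 1
p4 (pos 4,5,6,7,12,13,14,15): XOR of data positions = 1⊕0⊕1⊕1⊕1⊕0⊕0 = 0
p8 (pos 8,9,10,11,12,13,14,15): XOR of data positions = 0⊕0⊕1⊕1⊕1⊕0⊕0 = 1
Codeword: 111010110011100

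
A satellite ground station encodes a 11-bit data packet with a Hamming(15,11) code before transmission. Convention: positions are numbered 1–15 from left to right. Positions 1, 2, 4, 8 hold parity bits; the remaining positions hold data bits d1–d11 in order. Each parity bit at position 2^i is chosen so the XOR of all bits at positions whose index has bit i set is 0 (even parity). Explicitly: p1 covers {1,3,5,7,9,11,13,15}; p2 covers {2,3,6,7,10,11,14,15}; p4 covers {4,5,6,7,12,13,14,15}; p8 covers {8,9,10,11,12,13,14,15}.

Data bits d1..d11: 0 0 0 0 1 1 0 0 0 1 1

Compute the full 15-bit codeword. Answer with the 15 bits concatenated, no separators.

Place data at non-parity positions: p1 p2 0 p4 0 0 0 p8 1 1 0 0 0 1 1
p1 (pos 1,3,5,7,9,11,13,15): XOR of data positions = 0⊕0⊕0⊕1⊕0⊕0⊕1 = 0
p2 (pos 2,3,6,7,10,11,14,15): XOR of data positions = 0⊕0⊕0⊕1⊕0⊕1⊕1 = 1
p4 (pos 4,5,6,7,12,13,14,15): XOR of data positions = 0⊕0⊕0⊕0⊕0⊕1⊕1 = 0
p8 (pos 8,9,10,11,12,13,14,15): XOR of data positions = 1⊕1⊕0⊕0⊕0⊕1⊕1 = 0
Codeword: 010000001100011

010000001100011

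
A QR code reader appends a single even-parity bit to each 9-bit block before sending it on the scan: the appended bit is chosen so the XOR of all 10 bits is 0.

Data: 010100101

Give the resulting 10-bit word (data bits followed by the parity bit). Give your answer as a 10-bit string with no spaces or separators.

XOR of the 9 data bits: 0⊕1⊕0⊕1⊕0⊕0⊕1⊕0⊕1 = 0
Parity bit = 0 (so all 10 bits XOR to 0).

0101001010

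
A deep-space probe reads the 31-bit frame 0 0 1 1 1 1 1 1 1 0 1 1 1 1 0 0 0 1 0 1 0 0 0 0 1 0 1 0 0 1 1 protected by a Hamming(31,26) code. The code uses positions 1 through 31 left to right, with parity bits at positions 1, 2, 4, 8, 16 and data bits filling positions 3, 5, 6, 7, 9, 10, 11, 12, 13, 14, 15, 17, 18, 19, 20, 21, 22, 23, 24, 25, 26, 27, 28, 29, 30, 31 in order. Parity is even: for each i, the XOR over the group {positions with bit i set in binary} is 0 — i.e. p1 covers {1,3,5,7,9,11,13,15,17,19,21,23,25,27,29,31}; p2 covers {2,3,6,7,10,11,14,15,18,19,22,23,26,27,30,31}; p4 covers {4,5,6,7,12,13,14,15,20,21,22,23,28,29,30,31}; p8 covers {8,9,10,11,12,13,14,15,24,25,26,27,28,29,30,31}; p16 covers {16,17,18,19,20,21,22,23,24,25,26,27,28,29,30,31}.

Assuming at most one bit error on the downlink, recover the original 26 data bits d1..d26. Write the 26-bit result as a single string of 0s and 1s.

01111011110010100001010011

s1 (pos 1,3,5,7,9,11,13,15,17,19,21,23,25,27,29,31): 0⊕1⊕1⊕1⊕1⊕1⊕1⊕0⊕0⊕0⊕0⊕0⊕1⊕1⊕0⊕1 = 1
s2 (pos 2,3,6,7,10,11,14,15,18,19,22,23,26,27,30,31): 0⊕1⊕1⊕1⊕0⊕1⊕1⊕0⊕1⊕0⊕0⊕0⊕0⊕1⊕1⊕1 = 1
s4 (pos 4,5,6,7,12,13,14,15,20,21,22,23,28,29,30,31): 1⊕1⊕1⊕1⊕1⊕1⊕1⊕0⊕1⊕0⊕0⊕0⊕0⊕0⊕1⊕1 = 0
s8 (pos 8,9,10,11,12,13,14,15,24,25,26,27,28,29,30,31): 1⊕1⊕0⊕1⊕1⊕1⊕1⊕0⊕0⊕1⊕0⊕1⊕0⊕0⊕1⊕1 = 0
s16 (pos 16,17,18,19,20,21,22,23,24,25,26,27,28,29,30,31): 0⊕0⊕1⊕0⊕1⊕0⊕0⊕0⊕0⊕1⊕0⊕1⊕0⊕0⊕1⊕1 = 0
Syndrome s16…s1 = 00011 → error at position 3.
Flip position 3: 0011111110111100010100001010011 → 0001111110111100010100001010011
Read data bits from positions 3,5,6,7,9,10,11,12,13,14,15,17,18,19,20,21,22,23,24,25,26,27,28,29,30,31: 01111011110010100001010011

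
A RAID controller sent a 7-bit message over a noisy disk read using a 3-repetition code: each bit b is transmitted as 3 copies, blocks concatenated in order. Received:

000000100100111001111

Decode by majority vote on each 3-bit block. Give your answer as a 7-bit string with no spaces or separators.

Block 1 (000): 0 ones → 0
Block 2 (000): 0 ones → 0
Block 3 (100): 1 one → 0
Block 4 (100): 1 one → 0
Block 5 (111): 3 ones → 1
Block 6 (001): 1 one → 0
Block 7 (111): 3 ones → 1

0000101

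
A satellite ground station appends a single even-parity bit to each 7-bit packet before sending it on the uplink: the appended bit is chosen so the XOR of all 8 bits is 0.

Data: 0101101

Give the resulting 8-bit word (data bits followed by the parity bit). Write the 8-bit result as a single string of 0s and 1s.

01011010

XOR of the 7 data bits: 0⊕1⊕0⊕1⊕1⊕0⊕1 = 0
Parity bit = 0 (so all 8 bits XOR to 0).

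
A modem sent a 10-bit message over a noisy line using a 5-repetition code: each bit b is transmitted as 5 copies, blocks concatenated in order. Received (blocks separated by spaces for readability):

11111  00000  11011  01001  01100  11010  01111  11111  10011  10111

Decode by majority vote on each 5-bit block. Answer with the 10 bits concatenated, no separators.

1010011111

Block 1 (11111): 5 ones → 1
Block 2 (00000): 0 ones → 0
Block 3 (11011): 4 ones → 1
Block 4 (01001): 2 ones → 0
Block 5 (01100): 2 ones → 0
Block 6 (11010): 3 ones → 1
Block 7 (01111): 4 ones → 1
Block 8 (11111): 5 ones → 1
Block 9 (10011): 3 ones → 1
Block 10 (10111): 4 ones → 1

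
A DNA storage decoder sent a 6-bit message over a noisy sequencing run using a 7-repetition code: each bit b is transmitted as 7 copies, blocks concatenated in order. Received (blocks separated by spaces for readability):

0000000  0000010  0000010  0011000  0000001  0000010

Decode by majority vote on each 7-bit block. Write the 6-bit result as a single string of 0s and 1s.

Block 1 (0000000): 0 ones → 0
Block 2 (0000010): 1 one → 0
Block 3 (0000010): 1 one → 0
Block 4 (0011000): 2 ones → 0
Block 5 (0000001): 1 one → 0
Block 6 (0000010): 1 one → 0

000000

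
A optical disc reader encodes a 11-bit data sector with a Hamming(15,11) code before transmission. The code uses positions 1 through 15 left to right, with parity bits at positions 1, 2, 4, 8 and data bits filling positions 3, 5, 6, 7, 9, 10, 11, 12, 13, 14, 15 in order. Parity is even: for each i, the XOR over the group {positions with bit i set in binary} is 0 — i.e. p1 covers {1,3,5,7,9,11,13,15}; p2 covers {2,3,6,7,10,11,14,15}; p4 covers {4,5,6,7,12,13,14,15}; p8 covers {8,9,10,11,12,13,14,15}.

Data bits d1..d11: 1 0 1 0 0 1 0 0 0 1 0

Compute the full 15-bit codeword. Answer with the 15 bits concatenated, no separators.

Place data at non-parity positions: p1 p2 1 p4 0 1 0 p8 0 1 0 0 0 1 0
p1 (pos 1,3,5,7,9,11,13,15): XOR of data positions = 1⊕0⊕0⊕0⊕0⊕0⊕0 = 1
p2 (pos 2,3,6,7,10,11,14,15): XOR of data positions = 1⊕1⊕0⊕1⊕0⊕1⊕0 = 0
p4 (pos 4,5,6,7,12,13,14,15): XOR of data positions = 0⊕1⊕0⊕0⊕0⊕1⊕0 = 0
p8 (pos 8,9,10,11,12,13,14,15): XOR of data positions = 0⊕1⊕0⊕0⊕0⊕1⊕0 = 0
Codeword: 101001000100010

101001000100010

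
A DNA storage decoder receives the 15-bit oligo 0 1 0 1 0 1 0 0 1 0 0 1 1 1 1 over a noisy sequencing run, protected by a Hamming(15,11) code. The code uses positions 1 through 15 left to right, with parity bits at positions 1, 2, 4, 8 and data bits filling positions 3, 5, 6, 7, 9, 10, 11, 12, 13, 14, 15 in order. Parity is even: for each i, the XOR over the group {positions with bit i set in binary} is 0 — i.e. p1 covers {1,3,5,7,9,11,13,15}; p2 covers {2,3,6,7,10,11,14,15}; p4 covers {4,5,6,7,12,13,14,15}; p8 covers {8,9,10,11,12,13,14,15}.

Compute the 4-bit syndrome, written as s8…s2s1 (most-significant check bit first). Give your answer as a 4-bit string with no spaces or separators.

s1 (pos 1,3,5,7,9,11,13,15): 0⊕0⊕0⊕0⊕1⊕0⊕1⊕1 = 1
s2 (pos 2,3,6,7,10,11,14,15): 1⊕0⊕1⊕0⊕0⊕0⊕1⊕1 = 0
s4 (pos 4,5,6,7,12,13,14,15): 1⊕0⊕1⊕0⊕1⊕1⊕1⊕1 = 0
s8 (pos 8,9,10,11,12,13,14,15): 0⊕1⊕0⊕0⊕1⊕1⊕1⊕1 = 1
Syndrome s8…s1 = 1001 → error at position 9.

1001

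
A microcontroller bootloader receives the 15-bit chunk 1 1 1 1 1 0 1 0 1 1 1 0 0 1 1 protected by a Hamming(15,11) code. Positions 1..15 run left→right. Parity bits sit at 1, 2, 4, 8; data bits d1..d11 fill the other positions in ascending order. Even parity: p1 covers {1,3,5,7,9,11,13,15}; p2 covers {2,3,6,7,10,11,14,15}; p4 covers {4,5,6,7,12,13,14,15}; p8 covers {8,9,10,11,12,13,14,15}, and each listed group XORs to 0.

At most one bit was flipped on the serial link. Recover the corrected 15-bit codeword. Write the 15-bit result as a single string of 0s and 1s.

s1 (pos 1,3,5,7,9,11,13,15): 1⊕1⊕1⊕1⊕1⊕1⊕0⊕1 = 1
s2 (pos 2,3,6,7,10,11,14,15): 1⊕1⊕0⊕1⊕1⊕1⊕1⊕1 = 1
s4 (pos 4,5,6,7,12,13,14,15): 1⊕1⊕0⊕1⊕0⊕0⊕1⊕1 = 1
s8 (pos 8,9,10,11,12,13,14,15): 0⊕1⊕1⊕1⊕0⊕0⊕1⊕1 = 1
Syndrome s8…s1 = 1111 → error at position 15.
Flip position 15: 111110101110011 → 111110101110010

111110101110010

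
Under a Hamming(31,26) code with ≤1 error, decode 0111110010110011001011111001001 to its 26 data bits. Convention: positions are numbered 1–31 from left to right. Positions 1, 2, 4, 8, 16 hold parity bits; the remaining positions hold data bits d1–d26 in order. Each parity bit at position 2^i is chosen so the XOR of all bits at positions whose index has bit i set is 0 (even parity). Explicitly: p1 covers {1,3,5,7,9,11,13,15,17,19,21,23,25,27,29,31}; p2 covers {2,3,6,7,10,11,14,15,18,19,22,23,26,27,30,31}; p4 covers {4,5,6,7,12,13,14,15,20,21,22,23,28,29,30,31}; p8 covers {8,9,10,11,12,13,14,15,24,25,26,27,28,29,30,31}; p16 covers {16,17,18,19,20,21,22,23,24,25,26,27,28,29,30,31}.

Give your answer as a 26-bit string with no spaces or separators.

s1 (pos 1,3,5,7,9,11,13,15,17,19,21,23,25,27,29,31): 0⊕1⊕1⊕0⊕1⊕1⊕0⊕1⊕0⊕1⊕1⊕1⊕1⊕0⊕0⊕1 = 0
s2 (pos 2,3,6,7,10,11,14,15,18,19,22,23,26,27,30,31): 1⊕1⊕1⊕0⊕0⊕1⊕0⊕1⊕0⊕1⊕1⊕1⊕0⊕0⊕0⊕1 = 1
s4 (pos 4,5,6,7,12,13,14,15,20,21,22,23,28,29,30,31): 1⊕1⊕1⊕0⊕1⊕0⊕0⊕1⊕0⊕1⊕1⊕1⊕1⊕0⊕0⊕1 = 0
s8 (pos 8,9,10,11,12,13,14,15,24,25,26,27,28,29,30,31): 0⊕1⊕0⊕1⊕1⊕0⊕0⊕1⊕1⊕1⊕0⊕0⊕1⊕0⊕0⊕1 = 0
s16 (pos 16,17,18,19,20,21,22,23,24,25,26,27,28,29,30,31): 1⊕0⊕0⊕1⊕0⊕1⊕1⊕1⊕1⊕1⊕0⊕0⊕1⊕0⊕0⊕1 = 1
Syndrome s16…s1 = 10010 → error at position 18.
Flip position 18: 0111110010110011001011111001001 → 0111110010110011011011111001001
Read data bits from positions 3,5,6,7,9,10,11,12,13,14,15,17,18,19,20,21,22,23,24,25,26,27,28,29,30,31: 11101011001011011111001001

11101011001011011111001001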